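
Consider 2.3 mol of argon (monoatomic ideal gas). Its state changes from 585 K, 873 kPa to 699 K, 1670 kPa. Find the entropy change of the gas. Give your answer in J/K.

ΔS = -3.89 J/K

ΔS = nC_p ln(T₂/T₁) − nR ln(P₂/P₁), with C_p = 5R/2 = 20.79 J mol⁻¹ K⁻¹ for a monoatomic ideal gas.
ΔS = 2.3 × [20.79 × ln(699/585) − 8.314 × ln(1670/873)] = -3.89 J/K.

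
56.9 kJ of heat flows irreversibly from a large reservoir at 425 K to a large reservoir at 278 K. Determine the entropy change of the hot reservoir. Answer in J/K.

ΔS_hot = -134 J/K

The hot reservoir loses heat Q, so ΔS_hot = −Q/T_H = −56900/425 = -134 J/K.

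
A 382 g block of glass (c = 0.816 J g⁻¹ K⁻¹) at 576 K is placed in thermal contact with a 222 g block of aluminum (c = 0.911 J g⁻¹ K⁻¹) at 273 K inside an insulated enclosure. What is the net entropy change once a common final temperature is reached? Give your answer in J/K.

Energy balance: T_f = (m₁c₁T₁ + m₂c₂T₂)/(m₁c₁ + m₂c₂) = 456.77 K.
ΔS₁ = m₁c₁ ln(T_f/T₁) = 311.712 × ln(456.77/576) = -72.3 J/K.
ΔS₂ = m₂c₂ ln(T_f/T₂) = 202.242 × ln(456.77/273) = 104.1 J/K.
ΔS_total = -72.3 + 104.1 = 31.8 J/K.

ΔS_total = 31.8 J/K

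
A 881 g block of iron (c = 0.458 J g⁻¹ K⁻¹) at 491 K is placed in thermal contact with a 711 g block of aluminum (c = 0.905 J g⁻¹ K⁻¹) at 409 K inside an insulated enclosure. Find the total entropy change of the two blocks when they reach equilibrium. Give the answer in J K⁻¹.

ΔS_total = 4.19 J/K

Energy balance: T_f = (m₁c₁T₁ + m₂c₂T₂)/(m₁c₁ + m₂c₂) = 440.6 K.
ΔS₁ = m₁c₁ ln(T_f/T₁) = 403.498 × ln(440.6/491) = -43.7 J/K.
ΔS₂ = m₂c₂ ln(T_f/T₂) = 643.455 × ln(440.6/409) = 47.89 J/K.
ΔS_total = -43.7 + 47.89 = 4.19 J/K.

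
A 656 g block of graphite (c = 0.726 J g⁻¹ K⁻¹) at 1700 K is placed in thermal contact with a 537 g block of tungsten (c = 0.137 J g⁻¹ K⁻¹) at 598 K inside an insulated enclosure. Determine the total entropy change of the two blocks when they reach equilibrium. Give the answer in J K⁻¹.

Energy balance: T_f = (m₁c₁T₁ + m₂c₂T₂)/(m₁c₁ + m₂c₂) = 1552.5 K.
ΔS₁ = m₁c₁ ln(T_f/T₁) = 476.256 × ln(1552.5/1700) = -43.21 J/K.
ΔS₂ = m₂c₂ ln(T_f/T₂) = 73.569 × ln(1552.5/598) = 70.19 J/K.
ΔS_total = -43.21 + 70.19 = 27 J/K.

ΔS_total = 27 J/K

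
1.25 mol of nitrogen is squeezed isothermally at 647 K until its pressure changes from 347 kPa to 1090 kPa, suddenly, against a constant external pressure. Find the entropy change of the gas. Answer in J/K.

ΔS_gas = -11.9 J/K

Entropy is a state function, so ΔS_gas depends only on the end states.
For an isothermal ideal gas ΔS_gas = nR ln(P₁/P₂) = 1.25 × 8.314 × ln(347/1090) = -11.9 J/K.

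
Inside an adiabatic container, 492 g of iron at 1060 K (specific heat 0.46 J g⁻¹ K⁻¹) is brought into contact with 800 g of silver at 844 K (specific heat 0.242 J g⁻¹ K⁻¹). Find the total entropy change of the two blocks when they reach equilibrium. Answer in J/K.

Energy balance: T_f = (m₁c₁T₁ + m₂c₂T₂)/(m₁c₁ + m₂c₂) = 960.42 K.
ΔS₁ = m₁c₁ ln(T_f/T₁) = 226.32 × ln(960.42/1060) = -22.33 J/K.
ΔS₂ = m₂c₂ ln(T_f/T₂) = 193.6 × ln(960.42/844) = 25.02 J/K.
ΔS_total = -22.33 + 25.02 = 2.69 J/K.

ΔS_total = 2.69 J/K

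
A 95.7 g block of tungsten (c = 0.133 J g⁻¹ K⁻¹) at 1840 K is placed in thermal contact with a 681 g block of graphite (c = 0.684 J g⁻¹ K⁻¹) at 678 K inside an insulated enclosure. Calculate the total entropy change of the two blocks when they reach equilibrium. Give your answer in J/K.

ΔS_total = 8.62 J/K

Energy balance: T_f = (m₁c₁T₁ + m₂c₂T₂)/(m₁c₁ + m₂c₂) = 708.91 K.
ΔS₁ = m₁c₁ ln(T_f/T₁) = 12.7281 × ln(708.91/1840) = -12.14 J/K.
ΔS₂ = m₂c₂ ln(T_f/T₂) = 465.804 × ln(708.91/678) = 20.76 J/K.
ΔS_total = -12.14 + 20.76 = 8.62 J/K.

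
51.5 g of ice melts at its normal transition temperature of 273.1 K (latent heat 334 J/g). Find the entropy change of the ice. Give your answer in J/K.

Heat absorbed by the substance: Q = mL = 51.5 × 334 = 17201 J.
At constant T, ΔS = Q_rev/T = 17201 / 273.1 = 63 J/K.

ΔS = 63 J/K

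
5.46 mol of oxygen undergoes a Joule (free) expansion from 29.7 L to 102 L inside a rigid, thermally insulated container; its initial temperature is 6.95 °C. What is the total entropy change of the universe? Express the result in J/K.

No heat is exchanged and no work is done, so the ideal-gas temperature stays constant.
Entropy is a state function; using a reversible isothermal path, ΔS_gas = nR ln(V₂/V₁) = 5.46 × 8.314 × ln(102/29.7) = 56 J/K.
The insulated surroundings exchange no heat, so ΔS_surr = 0 and ΔS_universe = ΔS_gas.

ΔS_universe = 56 J/K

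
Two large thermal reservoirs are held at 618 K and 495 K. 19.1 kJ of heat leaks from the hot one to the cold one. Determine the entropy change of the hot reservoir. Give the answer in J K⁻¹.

The hot reservoir loses heat Q, so ΔS_hot = −Q/T_H = −19100/618 = -30.9 J/K.

ΔS_hot = -30.9 J/K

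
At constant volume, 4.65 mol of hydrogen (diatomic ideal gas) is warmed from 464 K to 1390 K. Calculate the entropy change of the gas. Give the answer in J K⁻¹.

ΔS = 106 J/K

At constant volume, ΔS = nC_V ln(T₂/T₁) with C_V = 5R/2 = 20.79 J mol⁻¹ K⁻¹.
ΔS = 4.65 × 20.79 × ln(1390/464) = 106 J/K.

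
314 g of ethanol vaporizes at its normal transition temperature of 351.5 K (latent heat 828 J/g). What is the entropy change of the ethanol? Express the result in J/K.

Heat absorbed by the substance: Q = mL = 314 × 828 = 259992 J.
At constant T, ΔS = Q_rev/T = 259992 / 351.5 = 740 J/K.

ΔS = 740 J/K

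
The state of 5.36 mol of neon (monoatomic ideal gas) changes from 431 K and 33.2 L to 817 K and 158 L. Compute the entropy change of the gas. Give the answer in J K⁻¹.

ΔS = 112 J/K

Entropy is a state function: ΔS = nC_V ln(T₂/T₁) + nR ln(V₂/V₁), with C_V = 3R/2 = 12.47 J mol⁻¹ K⁻¹ for a monoatomic ideal gas.
ΔS = 5.36 × [12.47 × ln(817/431) + 8.314 × ln(158/33.2)] = 112 J/K.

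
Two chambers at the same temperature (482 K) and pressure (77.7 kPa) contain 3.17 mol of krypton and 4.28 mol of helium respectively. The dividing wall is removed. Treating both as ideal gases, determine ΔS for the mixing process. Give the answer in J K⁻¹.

ΔS_mix = 42.2 J/K

Mole fractions: x_A = 3.17/7.45 = 0.426, x_B = 0.574.
ΔS_mix = −R(n_A ln x_A + n_B ln x_B) = −8.314 × (3.17 ln 0.426 + 4.28 ln 0.574) = 42.2 J/K.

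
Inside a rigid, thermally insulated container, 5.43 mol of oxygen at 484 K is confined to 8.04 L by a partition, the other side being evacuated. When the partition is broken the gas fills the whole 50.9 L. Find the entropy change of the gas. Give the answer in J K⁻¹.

ΔS_gas = 83.3 J/K

No heat is exchanged and no work is done, so the ideal-gas temperature stays constant.
Entropy is a state function; using a reversible isothermal path, ΔS_gas = nR ln(V₂/V₁) = 5.43 × 8.314 × ln(50.9/8.04) = 83.3 J/K.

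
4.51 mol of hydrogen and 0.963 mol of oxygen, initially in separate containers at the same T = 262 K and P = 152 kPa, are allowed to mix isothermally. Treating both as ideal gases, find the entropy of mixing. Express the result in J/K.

ΔS_mix = 21.2 J/K

Mole fractions: x_A = 4.51/5.47 = 0.824, x_B = 0.176.
ΔS_mix = −R(n_A ln x_A + n_B ln x_B) = −8.314 × (4.51 ln 0.824 + 0.963 ln 0.176) = 21.2 J/K.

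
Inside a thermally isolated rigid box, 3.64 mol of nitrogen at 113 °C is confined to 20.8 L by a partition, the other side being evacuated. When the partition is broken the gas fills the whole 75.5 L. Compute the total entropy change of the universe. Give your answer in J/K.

No heat is exchanged and no work is done, so the ideal-gas temperature stays constant.
Entropy is a state function; using a reversible isothermal path, ΔS_gas = nR ln(V₂/V₁) = 3.64 × 8.314 × ln(75.5/20.8) = 39 J/K.
The insulated surroundings exchange no heat, so ΔS_surr = 0 and ΔS_universe = ΔS_gas.

ΔS_universe = 39 J/K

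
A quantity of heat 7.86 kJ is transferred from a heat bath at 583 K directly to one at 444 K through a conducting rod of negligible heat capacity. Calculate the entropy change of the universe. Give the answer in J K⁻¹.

ΔS_hot = −Q/T_H = −7860/583 = -13.48 J/K and ΔS_cold = +Q/T_C = 7860/444 = 17.7 J/K.
ΔS_total = -13.48 + 17.7 = 4.22 J/K, positive as the second law requires.

ΔS_total = 4.22 J/K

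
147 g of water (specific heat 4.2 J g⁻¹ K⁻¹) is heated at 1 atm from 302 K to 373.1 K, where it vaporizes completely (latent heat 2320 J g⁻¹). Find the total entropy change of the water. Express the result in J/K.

ΔS = 1040 J/K

Warming step: ΔS₁ = m c ln(T_tr/T_i) = 147 × 4.2 × ln(373.1/302) = 130.5 J/K.
Phase change: ΔS₂ = +mL/T_tr = 147 × 2320 / 373.1 = 914.1 J/K.
ΔS_total = (130.5) + (914.1) = 1040 J/K.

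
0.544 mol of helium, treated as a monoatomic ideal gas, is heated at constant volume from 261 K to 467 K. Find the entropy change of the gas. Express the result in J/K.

At constant volume, ΔS = nC_V ln(T₂/T₁) with C_V = 3R/2 = 12.47 J mol⁻¹ K⁻¹.
ΔS = 0.544 × 12.47 × ln(467/261) = 3.95 J/K.

ΔS = 3.95 J/K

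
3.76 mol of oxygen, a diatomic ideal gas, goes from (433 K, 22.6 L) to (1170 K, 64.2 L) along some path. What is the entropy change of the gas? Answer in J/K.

Entropy is a state function: ΔS = nC_V ln(T₂/T₁) + nR ln(V₂/V₁), with C_V = 5R/2 = 20.79 J mol⁻¹ K⁻¹ for a diatomic ideal gas.
ΔS = 3.76 × [20.79 × ln(1170/433) + 8.314 × ln(64.2/22.6)] = 110 J/K.

ΔS = 110 J/K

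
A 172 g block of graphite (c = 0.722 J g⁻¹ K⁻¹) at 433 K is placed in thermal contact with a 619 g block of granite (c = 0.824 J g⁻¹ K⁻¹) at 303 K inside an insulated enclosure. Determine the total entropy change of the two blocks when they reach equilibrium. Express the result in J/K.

Energy balance: T_f = (m₁c₁T₁ + m₂c₂T₂)/(m₁c₁ + m₂c₂) = 328.45 K.
ΔS₁ = m₁c₁ ln(T_f/T₁) = 124.184 × ln(328.45/433) = -34.317 J/K.
ΔS₂ = m₂c₂ ln(T_f/T₂) = 510.056 × ln(328.45/303) = 41.143 J/K.
ΔS_total = -34.317 + 41.143 = 6.83 J/K.

ΔS_total = 6.83 J/K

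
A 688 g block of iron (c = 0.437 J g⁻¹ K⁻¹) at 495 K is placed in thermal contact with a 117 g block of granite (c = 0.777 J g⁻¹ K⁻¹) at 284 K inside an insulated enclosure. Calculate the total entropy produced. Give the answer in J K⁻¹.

ΔS_total = 9.7 J/K

Energy balance: T_f = (m₁c₁T₁ + m₂c₂T₂)/(m₁c₁ + m₂c₂) = 446.01 K.
ΔS₁ = m₁c₁ ln(T_f/T₁) = 300.656 × ln(446.01/495) = -31.33 J/K.
ΔS₂ = m₂c₂ ln(T_f/T₂) = 90.909 × ln(446.01/284) = 41.03 J/K.
ΔS_total = -31.33 + 41.03 = 9.7 J/K.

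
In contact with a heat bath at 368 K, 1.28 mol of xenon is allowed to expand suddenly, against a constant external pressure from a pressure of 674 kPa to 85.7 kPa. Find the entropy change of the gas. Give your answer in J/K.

Entropy is a state function, so ΔS_gas depends only on the end states.
For an isothermal ideal gas ΔS_gas = nR ln(P₁/P₂) = 1.28 × 8.314 × ln(674/85.7) = 21.9 J/K.

ΔS_gas = 21.9 J/K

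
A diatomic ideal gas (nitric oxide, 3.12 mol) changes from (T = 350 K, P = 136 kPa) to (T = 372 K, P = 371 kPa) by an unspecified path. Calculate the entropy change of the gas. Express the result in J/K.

ΔS = nC_p ln(T₂/T₁) − nR ln(P₂/P₁), with C_p = 7R/2 = 29.1 J mol⁻¹ K⁻¹ for a diatomic ideal gas.
ΔS = 3.12 × [29.1 × ln(372/350) − 8.314 × ln(371/136)] = -20.5 J/K.

ΔS = -20.5 J/K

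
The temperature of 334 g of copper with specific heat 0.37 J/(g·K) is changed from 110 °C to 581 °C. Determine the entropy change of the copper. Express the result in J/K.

In kelvin: T₁ = 383.15 K, T₂ = 854.15 K. ΔS = ∫dQ_rev/T = m c ln(T₂/T₁) = 334 × 0.37 × ln(854.15/383.15) = 99.1 J/K.

ΔS = 99.1 J/K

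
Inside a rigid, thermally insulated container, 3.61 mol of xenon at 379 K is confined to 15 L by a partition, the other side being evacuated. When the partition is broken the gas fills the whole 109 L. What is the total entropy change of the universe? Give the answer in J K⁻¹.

ΔS_universe = 59.5 J/K

No heat is exchanged and no work is done, so the ideal-gas temperature stays constant.
Entropy is a state function; using a reversible isothermal path, ΔS_gas = nR ln(V₂/V₁) = 3.61 × 8.314 × ln(109/15) = 59.5 J/K.
The insulated surroundings exchange no heat, so ΔS_surr = 0 and ΔS_universe = ΔS_gas.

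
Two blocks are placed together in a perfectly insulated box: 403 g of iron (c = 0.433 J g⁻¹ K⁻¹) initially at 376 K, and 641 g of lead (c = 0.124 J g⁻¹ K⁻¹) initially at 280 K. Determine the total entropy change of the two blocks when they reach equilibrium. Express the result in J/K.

ΔS_total = 2.28 J/K

Energy balance: T_f = (m₁c₁T₁ + m₂c₂T₂)/(m₁c₁ + m₂c₂) = 345.96 K.
ΔS₁ = m₁c₁ ln(T_f/T₁) = 174.499 × ln(345.96/376) = -14.53 J/K.
ΔS₂ = m₂c₂ ln(T_f/T₂) = 79.484 × ln(345.96/280) = 16.81 J/K.
ΔS_total = -14.53 + 16.81 = 2.28 J/K.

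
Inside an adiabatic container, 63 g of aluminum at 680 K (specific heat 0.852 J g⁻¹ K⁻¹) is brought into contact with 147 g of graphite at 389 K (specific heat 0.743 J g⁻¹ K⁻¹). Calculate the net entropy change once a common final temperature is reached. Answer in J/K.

Energy balance: T_f = (m₁c₁T₁ + m₂c₂T₂)/(m₁c₁ + m₂c₂) = 484.89 K.
ΔS₁ = m₁c₁ ln(T_f/T₁) = 53.676 × ln(484.89/680) = -18.152 J/K.
ΔS₂ = m₂c₂ ln(T_f/T₂) = 109.221 × ln(484.89/389) = 24.065 J/K.
ΔS_total = -18.152 + 24.065 = 5.91 J/K.

ΔS_total = 5.91 J/K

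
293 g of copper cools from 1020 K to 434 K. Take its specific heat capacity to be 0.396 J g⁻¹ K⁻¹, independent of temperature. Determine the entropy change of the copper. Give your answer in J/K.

ΔS = -99.1 J/K

ΔS = ∫dQ_rev/T = m c ln(T₂/T₁) = 293 × 0.396 × ln(434/1020) = -99.1 J/K.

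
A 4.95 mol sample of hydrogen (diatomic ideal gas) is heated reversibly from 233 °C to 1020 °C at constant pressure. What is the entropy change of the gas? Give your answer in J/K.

ΔS = 135 J/K

In kelvin: T₁ = 506.15 K, T₂ = 1293.15 K. At constant pressure, ΔS = nC_p ln(T₂/T₁) with C_p = 7R/2 = 29.1 J mol⁻¹ K⁻¹.
ΔS = 4.95 × 29.1 × ln(1293.15/506.15) = 135 J/K.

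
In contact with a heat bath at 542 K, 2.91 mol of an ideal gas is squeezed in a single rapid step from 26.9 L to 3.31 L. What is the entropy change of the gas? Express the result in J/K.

ΔS_gas = -50.7 J/K

Entropy is a state function, so ΔS_gas depends only on the end states.
For an isothermal ideal gas ΔS_gas = nR ln(V₂/V₁) = 2.91 × 8.314 × ln(3.31/26.9) = -50.7 J/K.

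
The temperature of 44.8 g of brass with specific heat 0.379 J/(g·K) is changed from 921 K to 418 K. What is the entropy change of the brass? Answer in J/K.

ΔS = -13.4 J/K

ΔS = ∫dQ_rev/T = m c ln(T₂/T₁) = 44.8 × 0.379 × ln(418/921) = -13.4 J/K.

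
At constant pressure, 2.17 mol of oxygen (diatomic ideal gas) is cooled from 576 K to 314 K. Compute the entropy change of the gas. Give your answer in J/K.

ΔS = -38.3 J/K

At constant pressure, ΔS = nC_p ln(T₂/T₁) with C_p = 7R/2 = 29.1 J mol⁻¹ K⁻¹.
ΔS = 2.17 × 29.1 × ln(314/576) = -38.3 J/K.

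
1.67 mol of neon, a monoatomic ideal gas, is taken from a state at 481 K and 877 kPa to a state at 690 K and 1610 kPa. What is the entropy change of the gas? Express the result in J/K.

ΔS = nC_p ln(T₂/T₁) − nR ln(P₂/P₁), with C_p = 5R/2 = 20.79 J mol⁻¹ K⁻¹ for a monoatomic ideal gas.
ΔS = 1.67 × [20.79 × ln(690/481) − 8.314 × ln(1610/877)] = 4.09 J/K.

ΔS = 4.09 J/K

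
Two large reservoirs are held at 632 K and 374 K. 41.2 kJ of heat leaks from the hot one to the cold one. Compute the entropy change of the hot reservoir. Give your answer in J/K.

The hot reservoir loses heat Q, so ΔS_hot = −Q/T_H = −41200/632 = -65.2 J/K.

ΔS_hot = -65.2 J/K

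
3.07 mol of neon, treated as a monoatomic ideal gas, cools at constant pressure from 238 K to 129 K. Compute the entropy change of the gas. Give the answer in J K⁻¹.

ΔS = -39.1 J/K

At constant pressure, ΔS = nC_p ln(T₂/T₁) with C_p = 5R/2 = 20.79 J mol⁻¹ K⁻¹.
ΔS = 3.07 × 20.79 × ln(129/238) = -39.1 J/K.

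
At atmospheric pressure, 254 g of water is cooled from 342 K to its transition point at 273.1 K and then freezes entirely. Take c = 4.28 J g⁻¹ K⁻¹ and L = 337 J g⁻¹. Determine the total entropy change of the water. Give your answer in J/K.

ΔS = -558 J/K

Cooling step: ΔS₁ = m c ln(T_tr/T_i) = 254 × 4.28 × ln(273.1/342) = -244.6 J/K.
Phase change: ΔS₂ = −mL/T_tr = −254 × 337 / 273.1 = -313.4 J/K.
ΔS_total = (-244.6) + (-313.4) = -558 J/K.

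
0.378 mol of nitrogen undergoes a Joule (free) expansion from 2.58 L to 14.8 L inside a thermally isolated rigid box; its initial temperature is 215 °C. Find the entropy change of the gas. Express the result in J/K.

ΔS_gas = 5.49 J/K

For an ideal gas in free expansion Q = 0 and W = 0, so T is unchanged.
Entropy is a state function; using a reversible isothermal path, ΔS_gas = nR ln(V₂/V₁) = 0.378 × 8.314 × ln(14.8/2.58) = 5.49 J/K.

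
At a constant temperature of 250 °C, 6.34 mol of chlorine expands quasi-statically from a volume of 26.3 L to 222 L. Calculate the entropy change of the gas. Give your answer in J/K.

For an isothermal ideal gas ΔS_gas = nR ln(V₂/V₁) = 6.34 × 8.314 × ln(222/26.3) = 112 J/K.

ΔS_gas = 112 J/K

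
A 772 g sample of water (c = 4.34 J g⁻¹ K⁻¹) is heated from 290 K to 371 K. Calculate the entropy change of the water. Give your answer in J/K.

ΔS = 825 J/K

ΔS = ∫dQ_rev/T = m c ln(T₂/T₁) = 772 × 4.34 × ln(371/290) = 825 J/K.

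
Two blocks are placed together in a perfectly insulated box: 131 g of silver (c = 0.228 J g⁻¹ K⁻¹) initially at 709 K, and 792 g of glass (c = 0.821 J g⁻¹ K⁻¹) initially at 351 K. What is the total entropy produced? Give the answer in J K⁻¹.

ΔS_total = 8.8 J/K

Energy balance: T_f = (m₁c₁T₁ + m₂c₂T₂)/(m₁c₁ + m₂c₂) = 366.72 K.
ΔS₁ = m₁c₁ ln(T_f/T₁) = 29.868 × ln(366.72/709) = -19.69 J/K.
ΔS₂ = m₂c₂ ln(T_f/T₂) = 650.232 × ln(366.72/351) = 28.49 J/K.
ΔS_total = -19.69 + 28.49 = 8.8 J/K.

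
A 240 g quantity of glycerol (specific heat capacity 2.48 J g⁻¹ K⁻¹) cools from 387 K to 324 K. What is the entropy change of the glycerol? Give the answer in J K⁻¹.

ΔS = -106 J/K

ΔS = ∫dQ_rev/T = m c ln(T₂/T₁) = 240 × 2.48 × ln(324/387) = -106 J/K.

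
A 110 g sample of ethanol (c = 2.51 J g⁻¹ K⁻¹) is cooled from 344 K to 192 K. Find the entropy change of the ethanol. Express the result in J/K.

ΔS = -161 J/K

ΔS = ∫dQ_rev/T = m c ln(T₂/T₁) = 110 × 2.51 × ln(192/344) = -161 J/K.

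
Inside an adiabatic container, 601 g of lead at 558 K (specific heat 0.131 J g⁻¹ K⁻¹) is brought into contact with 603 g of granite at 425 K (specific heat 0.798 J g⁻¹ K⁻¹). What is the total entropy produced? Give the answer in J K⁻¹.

ΔS_total = 2.68 J/K

Energy balance: T_f = (m₁c₁T₁ + m₂c₂T₂)/(m₁c₁ + m₂c₂) = 443.7 K.
ΔS₁ = m₁c₁ ln(T_f/T₁) = 78.731 × ln(443.7/558) = -18.046 J/K.
ΔS₂ = m₂c₂ ln(T_f/T₂) = 481.194 × ln(443.7/425) = 20.721 J/K.
ΔS_total = -18.046 + 20.721 = 2.68 J/K.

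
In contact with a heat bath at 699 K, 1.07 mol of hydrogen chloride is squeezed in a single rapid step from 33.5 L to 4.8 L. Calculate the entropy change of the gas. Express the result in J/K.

ΔS_gas = -17.3 J/K

Entropy is a state function, so ΔS_gas depends only on the end states.
For an isothermal ideal gas ΔS_gas = nR ln(V₂/V₁) = 1.07 × 8.314 × ln(4.8/33.5) = -17.3 J/K.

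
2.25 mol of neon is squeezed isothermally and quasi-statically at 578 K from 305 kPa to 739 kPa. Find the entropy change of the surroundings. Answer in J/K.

For an isothermal ideal gas ΔS_gas = nR ln(P₁/P₂) = 2.25 × 8.314 × ln(305/739) = -16.6 J/K.
The process is reversible, so ΔS_surr = −ΔS_gas = 16.6 J/K and ΔS_universe = 0.

ΔS_surr = 16.6 J/K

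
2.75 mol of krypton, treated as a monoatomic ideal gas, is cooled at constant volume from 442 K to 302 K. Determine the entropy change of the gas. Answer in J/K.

ΔS = -13.1 J/K

At constant volume, ΔS = nC_V ln(T₂/T₁) with C_V = 3R/2 = 12.47 J mol⁻¹ K⁻¹.
ΔS = 2.75 × 12.47 × ln(302/442) = -13.1 J/K.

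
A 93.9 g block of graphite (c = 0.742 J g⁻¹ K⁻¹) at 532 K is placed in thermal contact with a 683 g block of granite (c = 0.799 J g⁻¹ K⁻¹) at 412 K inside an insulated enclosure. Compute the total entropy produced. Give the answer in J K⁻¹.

ΔS_total = 2.16 J/K

Energy balance: T_f = (m₁c₁T₁ + m₂c₂T₂)/(m₁c₁ + m₂c₂) = 425.59 K.
ΔS₁ = m₁c₁ ln(T_f/T₁) = 69.6738 × ln(425.59/532) = -15.55 J/K.
ΔS₂ = m₂c₂ ln(T_f/T₂) = 545.717 × ln(425.59/412) = 17.71 J/K.
ΔS_total = -15.55 + 17.71 = 2.16 J/K.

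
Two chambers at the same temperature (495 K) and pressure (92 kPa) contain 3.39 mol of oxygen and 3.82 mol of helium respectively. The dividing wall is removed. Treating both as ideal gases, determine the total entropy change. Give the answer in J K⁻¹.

Mole fractions: x_A = 3.39/7.21 = 0.47, x_B = 0.53.
ΔS_mix = −R(n_A ln x_A + n_B ln x_B) = −8.314 × (3.39 ln 0.47 + 3.82 ln 0.53) = 41.4 J/K.

ΔS_mix = 41.4 J/K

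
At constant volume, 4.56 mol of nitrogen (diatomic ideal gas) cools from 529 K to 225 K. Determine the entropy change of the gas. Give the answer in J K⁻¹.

At constant volume, ΔS = nC_V ln(T₂/T₁) with C_V = 5R/2 = 20.79 J mol⁻¹ K⁻¹.
ΔS = 4.56 × 20.79 × ln(225/529) = -81 J/K.

ΔS = -81 J/K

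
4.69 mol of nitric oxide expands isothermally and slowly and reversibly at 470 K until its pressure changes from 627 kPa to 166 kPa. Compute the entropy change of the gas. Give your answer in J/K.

ΔS_gas = 51.8 J/K

For an isothermal ideal gas ΔS_gas = nR ln(P₁/P₂) = 4.69 × 8.314 × ln(627/166) = 51.8 J/K.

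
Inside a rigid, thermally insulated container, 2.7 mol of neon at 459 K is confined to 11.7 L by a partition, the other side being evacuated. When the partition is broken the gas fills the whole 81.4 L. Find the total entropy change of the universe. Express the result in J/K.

For an ideal gas in free expansion Q = 0 and W = 0, so T is unchanged.
Entropy is a state function; using a reversible isothermal path, ΔS_gas = nR ln(V₂/V₁) = 2.7 × 8.314 × ln(81.4/11.7) = 43.5 J/K.
The insulated surroundings exchange no heat, so ΔS_surr = 0 and ΔS_universe = ΔS_gas.

ΔS_universe = 43.5 J/K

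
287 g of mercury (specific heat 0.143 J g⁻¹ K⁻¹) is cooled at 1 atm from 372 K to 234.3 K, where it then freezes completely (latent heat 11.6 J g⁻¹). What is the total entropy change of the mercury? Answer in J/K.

Cooling step: ΔS₁ = m c ln(T_tr/T_i) = 287 × 0.143 × ln(234.3/372) = -18.97 J/K.
Phase change: ΔS₂ = −mL/T_tr = −287 × 11.6 / 234.3 = -14.21 J/K.
ΔS_total = (-18.97) + (-14.21) = -33.2 J/K.

ΔS = -33.2 J/K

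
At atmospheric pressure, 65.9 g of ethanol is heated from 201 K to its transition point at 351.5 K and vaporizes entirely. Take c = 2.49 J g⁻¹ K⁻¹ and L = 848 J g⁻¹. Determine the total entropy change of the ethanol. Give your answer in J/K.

Warming step: ΔS₁ = m c ln(T_tr/T_i) = 65.9 × 2.49 × ln(351.5/201) = 91.71 J/K.
Phase change: ΔS₂ = +mL/T_tr = 65.9 × 848 / 351.5 = 159 J/K.
ΔS_total = (91.71) + (159) = 251 J/K.

ΔS = 251 J/K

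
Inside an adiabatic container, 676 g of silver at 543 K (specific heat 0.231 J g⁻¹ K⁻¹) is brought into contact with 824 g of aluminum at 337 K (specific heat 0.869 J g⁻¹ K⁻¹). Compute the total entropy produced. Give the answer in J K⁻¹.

Energy balance: T_f = (m₁c₁T₁ + m₂c₂T₂)/(m₁c₁ + m₂c₂) = 373.88 K.
ΔS₁ = m₁c₁ ln(T_f/T₁) = 156.156 × ln(373.88/543) = -58.27 J/K.
ΔS₂ = m₂c₂ ln(T_f/T₂) = 716.056 × ln(373.88/337) = 74.37 J/K.
ΔS_total = -58.27 + 74.37 = 16.1 J/K.

ΔS_total = 16.1 J/K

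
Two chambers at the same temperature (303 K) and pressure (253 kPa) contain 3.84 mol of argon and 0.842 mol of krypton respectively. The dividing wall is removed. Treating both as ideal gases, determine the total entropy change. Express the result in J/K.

ΔS_mix = 18.3 J/K

Mole fractions: x_A = 3.84/4.68 = 0.82, x_B = 0.18.
ΔS_mix = −R(n_A ln x_A + n_B ln x_B) = −8.314 × (3.84 ln 0.82 + 0.842 ln 0.18) = 18.3 J/K.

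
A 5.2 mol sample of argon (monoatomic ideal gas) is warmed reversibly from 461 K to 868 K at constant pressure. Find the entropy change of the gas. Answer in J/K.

At constant pressure, ΔS = nC_p ln(T₂/T₁) with C_p = 5R/2 = 20.79 J mol⁻¹ K⁻¹.
ΔS = 5.2 × 20.79 × ln(868/461) = 68.4 J/K.

ΔS = 68.4 J/K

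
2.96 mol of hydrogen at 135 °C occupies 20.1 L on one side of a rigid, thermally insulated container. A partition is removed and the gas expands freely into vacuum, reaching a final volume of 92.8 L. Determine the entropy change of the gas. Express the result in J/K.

ΔS_gas = 37.6 J/K

For an ideal gas in free expansion Q = 0 and W = 0, so T is unchanged.
Entropy is a state function; using a reversible isothermal path, ΔS_gas = nR ln(V₂/V₁) = 2.96 × 8.314 × ln(92.8/20.1) = 37.6 J/K.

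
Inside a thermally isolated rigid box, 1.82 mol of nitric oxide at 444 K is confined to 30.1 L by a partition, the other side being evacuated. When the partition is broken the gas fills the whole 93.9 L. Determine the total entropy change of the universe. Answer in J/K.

ΔS_universe = 17.2 J/K

For an ideal gas in free expansion Q = 0 and W = 0, so T is unchanged.
Entropy is a state function; using a reversible isothermal path, ΔS_gas = nR ln(V₂/V₁) = 1.82 × 8.314 × ln(93.9/30.1) = 17.2 J/K.
The insulated surroundings exchange no heat, so ΔS_surr = 0 and ΔS_universe = ΔS_gas.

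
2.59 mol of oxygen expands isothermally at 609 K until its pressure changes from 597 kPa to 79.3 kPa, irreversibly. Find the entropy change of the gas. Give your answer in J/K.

Entropy is a state function, so ΔS_gas depends only on the end states.
For an isothermal ideal gas ΔS_gas = nR ln(P₁/P₂) = 2.59 × 8.314 × ln(597/79.3) = 43.5 J/K.

ΔS_gas = 43.5 J/K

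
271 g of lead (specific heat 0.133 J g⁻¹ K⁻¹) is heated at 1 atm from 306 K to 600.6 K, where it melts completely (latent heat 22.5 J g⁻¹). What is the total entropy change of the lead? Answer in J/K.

Warming step: ΔS₁ = m c ln(T_tr/T_i) = 271 × 0.133 × ln(600.6/306) = 24.31 J/K.
Phase change: ΔS₂ = +mL/T_tr = 271 × 22.5 / 600.6 = 10.15 J/K.
ΔS_total = (24.31) + (10.15) = 34.5 J/K.

ΔS = 34.5 J/K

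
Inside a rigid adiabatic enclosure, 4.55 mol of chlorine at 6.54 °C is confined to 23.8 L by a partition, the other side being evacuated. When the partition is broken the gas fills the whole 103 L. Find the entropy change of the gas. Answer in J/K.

ΔS_gas = 55.4 J/K

For an ideal gas in free expansion Q = 0 and W = 0, so T is unchanged.
Entropy is a state function; using a reversible isothermal path, ΔS_gas = nR ln(V₂/V₁) = 4.55 × 8.314 × ln(103/23.8) = 55.4 J/K.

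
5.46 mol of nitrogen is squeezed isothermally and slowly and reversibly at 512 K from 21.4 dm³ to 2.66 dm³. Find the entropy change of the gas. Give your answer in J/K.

For an isothermal ideal gas ΔS_gas = nR ln(V₂/V₁) = 5.46 × 8.314 × ln(2.66/21.4) = -94.7 J/K.

ΔS_gas = -94.7 J/K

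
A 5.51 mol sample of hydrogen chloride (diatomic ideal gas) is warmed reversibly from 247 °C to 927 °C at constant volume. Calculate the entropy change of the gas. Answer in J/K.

ΔS = 95.8 J/K

In kelvin: T₁ = 520.15 K, T₂ = 1200.15 K. At constant volume, ΔS = nC_V ln(T₂/T₁) with C_V = 5R/2 = 20.79 J mol⁻¹ K⁻¹.
ΔS = 5.51 × 20.79 × ln(1200.15/520.15) = 95.8 J/K.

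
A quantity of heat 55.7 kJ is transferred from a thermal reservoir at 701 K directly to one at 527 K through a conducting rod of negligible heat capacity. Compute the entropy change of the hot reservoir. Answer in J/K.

ΔS_hot = -79.5 J/K

The hot reservoir loses heat Q, so ΔS_hot = −Q/T_H = −55700/701 = -79.5 J/K.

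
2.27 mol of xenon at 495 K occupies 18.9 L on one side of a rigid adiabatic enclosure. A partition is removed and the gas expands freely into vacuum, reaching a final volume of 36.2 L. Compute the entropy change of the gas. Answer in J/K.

For an ideal gas in free expansion Q = 0 and W = 0, so T is unchanged.
Entropy is a state function; using a reversible isothermal path, ΔS_gas = nR ln(V₂/V₁) = 2.27 × 8.314 × ln(36.2/18.9) = 12.3 J/K.

ΔS_gas = 12.3 J/K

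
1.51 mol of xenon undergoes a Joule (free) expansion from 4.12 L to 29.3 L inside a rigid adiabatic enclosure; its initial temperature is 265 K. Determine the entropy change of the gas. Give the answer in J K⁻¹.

ΔS_gas = 24.6 J/K

No heat is exchanged and no work is done, so the ideal-gas temperature stays constant.
Entropy is a state function; using a reversible isothermal path, ΔS_gas = nR ln(V₂/V₁) = 1.51 × 8.314 × ln(29.3/4.12) = 24.6 J/K.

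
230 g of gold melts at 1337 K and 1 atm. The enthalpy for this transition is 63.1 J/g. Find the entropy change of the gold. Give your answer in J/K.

ΔS = 10.9 J/K

Heat absorbed by the substance: Q = mL = 230 × 63.1 = 14513 J.
At constant T, ΔS = Q_rev/T = 14513 / 1337 = 10.9 J/K.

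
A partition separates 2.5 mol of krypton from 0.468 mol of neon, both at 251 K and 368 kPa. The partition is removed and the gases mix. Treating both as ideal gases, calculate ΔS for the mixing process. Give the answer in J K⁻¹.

Mole fractions: x_A = 2.5/2.97 = 0.842, x_B = 0.158.
ΔS_mix = −R(n_A ln x_A + n_B ln x_B) = −8.314 × (2.5 ln 0.842 + 0.468 ln 0.158) = 10.8 J/K.

ΔS_mix = 10.8 J/K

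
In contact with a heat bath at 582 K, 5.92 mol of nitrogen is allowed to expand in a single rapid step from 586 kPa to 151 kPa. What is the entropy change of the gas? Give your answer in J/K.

ΔS_gas = 66.7 J/K

Entropy is a state function, so ΔS_gas depends only on the end states.
For an isothermal ideal gas ΔS_gas = nR ln(P₁/P₂) = 5.92 × 8.314 × ln(586/151) = 66.7 J/K.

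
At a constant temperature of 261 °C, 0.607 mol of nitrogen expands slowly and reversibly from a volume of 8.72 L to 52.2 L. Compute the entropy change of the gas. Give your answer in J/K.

For an isothermal ideal gas ΔS_gas = nR ln(V₂/V₁) = 0.607 × 8.314 × ln(52.2/8.72) = 9.03 J/K.

ΔS_gas = 9.03 J/K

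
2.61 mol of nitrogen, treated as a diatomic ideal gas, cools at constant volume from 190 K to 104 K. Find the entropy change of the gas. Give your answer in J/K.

At constant volume, ΔS = nC_V ln(T₂/T₁) with C_V = 5R/2 = 20.79 J mol⁻¹ K⁻¹.
ΔS = 2.61 × 20.79 × ln(104/190) = -32.7 J/K.

ΔS = -32.7 J/K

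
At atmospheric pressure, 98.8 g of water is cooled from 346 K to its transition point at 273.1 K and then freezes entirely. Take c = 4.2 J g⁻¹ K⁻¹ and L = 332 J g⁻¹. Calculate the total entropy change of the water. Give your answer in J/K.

ΔS = -218 J/K

Cooling step: ΔS₁ = m c ln(T_tr/T_i) = 98.8 × 4.2 × ln(273.1/346) = -98.18 J/K.
Phase change: ΔS₂ = −mL/T_tr = −98.8 × 332 / 273.1 = -120.1 J/K.
ΔS_total = (-98.18) + (-120.1) = -218 J/K.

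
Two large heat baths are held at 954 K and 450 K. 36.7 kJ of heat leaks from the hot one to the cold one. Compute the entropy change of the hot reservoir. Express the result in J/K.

The hot reservoir loses heat Q, so ΔS_hot = −Q/T_H = −36700/954 = -38.5 J/K.

ΔS_hot = -38.5 J/K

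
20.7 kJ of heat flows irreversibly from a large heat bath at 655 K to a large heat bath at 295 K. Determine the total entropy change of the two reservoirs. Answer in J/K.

ΔS_hot = −Q/T_H = −20700/655 = -31.6 J/K and ΔS_cold = +Q/T_C = 20700/295 = 70.17 J/K.
ΔS_total = -31.6 + 70.17 = 38.6 J/K, positive as the second law requires.

ΔS_total = 38.6 J/K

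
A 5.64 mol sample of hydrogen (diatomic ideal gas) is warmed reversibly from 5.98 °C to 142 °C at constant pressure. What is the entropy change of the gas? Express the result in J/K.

In kelvin: T₁ = 279.13 K, T₂ = 415.15 K. At constant pressure, ΔS = nC_p ln(T₂/T₁) with C_p = 7R/2 = 29.1 J mol⁻¹ K⁻¹.
ΔS = 5.64 × 29.1 × ln(415.15/279.13) = 65.1 J/K.

ΔS = 65.1 J/K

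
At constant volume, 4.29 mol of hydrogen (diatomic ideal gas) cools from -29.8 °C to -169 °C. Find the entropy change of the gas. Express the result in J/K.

ΔS = -75.7 J/K

In kelvin: T₁ = 243.35 K, T₂ = 104.15 K. At constant volume, ΔS = nC_V ln(T₂/T₁) with C_V = 5R/2 = 20.79 J mol⁻¹ K⁻¹.
ΔS = 4.29 × 20.79 × ln(104.15/243.35) = -75.7 J/K.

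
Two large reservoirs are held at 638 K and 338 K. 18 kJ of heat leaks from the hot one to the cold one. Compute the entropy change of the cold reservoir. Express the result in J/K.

The cold reservoir gains heat Q, so ΔS_cold = +Q/T_C = 18000/338 = 53.3 J/K.

ΔS_cold = 53.3 J/K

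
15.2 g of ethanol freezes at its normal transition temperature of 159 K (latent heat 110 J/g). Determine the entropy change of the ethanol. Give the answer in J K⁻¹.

Heat released by the substance: Q = −mL = −15.2 × 110 = −1672 J.
At constant T, ΔS = Q_rev/T = −1672 / 159 = -10.5 J/K.

ΔS = -10.5 J/K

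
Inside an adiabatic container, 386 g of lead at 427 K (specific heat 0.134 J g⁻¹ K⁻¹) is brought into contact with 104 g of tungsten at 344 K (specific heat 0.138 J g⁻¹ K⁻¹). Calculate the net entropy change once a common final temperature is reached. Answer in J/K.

ΔS_total = 0.252 J/K

Energy balance: T_f = (m₁c₁T₁ + m₂c₂T₂)/(m₁c₁ + m₂c₂) = 408.97 K.
ΔS₁ = m₁c₁ ln(T_f/T₁) = 51.724 × ln(408.97/427) = -2.231 J/K.
ΔS₂ = m₂c₂ ln(T_f/T₂) = 14.352 × ln(408.97/344) = 2.483 J/K.
ΔS_total = -2.231 + 2.483 = 0.252 J/K.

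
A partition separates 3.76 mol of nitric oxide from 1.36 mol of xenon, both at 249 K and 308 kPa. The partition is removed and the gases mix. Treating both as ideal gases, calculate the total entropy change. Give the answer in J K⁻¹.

Mole fractions: x_A = 3.76/5.12 = 0.734, x_B = 0.266.
ΔS_mix = −R(n_A ln x_A + n_B ln x_B) = −8.314 × (3.76 ln 0.734 + 1.36 ln 0.266) = 24.6 J/K.

ΔS_mix = 24.6 J/K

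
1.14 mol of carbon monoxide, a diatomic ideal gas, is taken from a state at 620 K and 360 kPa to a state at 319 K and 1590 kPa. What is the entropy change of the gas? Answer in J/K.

ΔS = nC_p ln(T₂/T₁) − nR ln(P₂/P₁), with C_p = 7R/2 = 29.1 J mol⁻¹ K⁻¹ for a diatomic ideal gas.
ΔS = 1.14 × [29.1 × ln(319/620) − 8.314 × ln(1590/360)] = -36.1 J/K.

ΔS = -36.1 J/K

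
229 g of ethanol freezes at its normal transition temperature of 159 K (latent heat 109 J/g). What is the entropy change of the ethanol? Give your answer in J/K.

ΔS = -157 J/K

Heat released by the substance: Q = −mL = −229 × 109 = −24961 J.
At constant T, ΔS = Q_rev/T = −24961 / 159 = -157 J/K.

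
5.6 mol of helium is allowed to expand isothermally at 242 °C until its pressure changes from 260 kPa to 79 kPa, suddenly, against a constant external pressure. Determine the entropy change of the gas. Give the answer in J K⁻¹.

ΔS_gas = 55.5 J/K

Entropy is a state function, so ΔS_gas depends only on the end states.
For an isothermal ideal gas ΔS_gas = nR ln(P₁/P₂) = 5.6 × 8.314 × ln(260/79) = 55.5 J/K.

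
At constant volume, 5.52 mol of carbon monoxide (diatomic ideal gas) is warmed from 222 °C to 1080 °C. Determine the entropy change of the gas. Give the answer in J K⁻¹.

ΔS = 115 J/K

In kelvin: T₁ = 495.15 K, T₂ = 1353.15 K. At constant volume, ΔS = nC_V ln(T₂/T₁) with C_V = 5R/2 = 20.79 J mol⁻¹ K⁻¹.
ΔS = 5.52 × 20.79 × ln(1353.15/495.15) = 115 J/K.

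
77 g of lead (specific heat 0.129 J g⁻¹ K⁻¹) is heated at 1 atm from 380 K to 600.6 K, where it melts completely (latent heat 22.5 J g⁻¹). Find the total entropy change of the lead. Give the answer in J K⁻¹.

ΔS = 7.43 J/K

Warming step: ΔS₁ = m c ln(T_tr/T_i) = 77 × 0.129 × ln(600.6/380) = 4.547 J/K.
Phase change: ΔS₂ = +mL/T_tr = 77 × 22.5 / 600.6 = 2.885 J/K.
ΔS_total = (4.547) + (2.885) = 7.43 J/K.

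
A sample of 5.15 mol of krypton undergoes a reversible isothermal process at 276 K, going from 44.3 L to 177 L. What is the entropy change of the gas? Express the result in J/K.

ΔS_gas = 59.3 J/K

For an isothermal ideal gas ΔS_gas = nR ln(V₂/V₁) = 5.15 × 8.314 × ln(177/44.3) = 59.3 J/K.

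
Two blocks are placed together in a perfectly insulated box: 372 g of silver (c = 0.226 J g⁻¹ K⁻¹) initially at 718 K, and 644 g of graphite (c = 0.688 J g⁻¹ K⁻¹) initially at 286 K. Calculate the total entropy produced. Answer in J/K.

ΔS_total = 36.4 J/K

Energy balance: T_f = (m₁c₁T₁ + m₂c₂T₂)/(m₁c₁ + m₂c₂) = 354.9 K.
ΔS₁ = m₁c₁ ln(T_f/T₁) = 84.072 × ln(354.9/718) = -59.24 J/K.
ΔS₂ = m₂c₂ ln(T_f/T₂) = 443.072 × ln(354.9/286) = 95.63 J/K.
ΔS_total = -59.24 + 95.63 = 36.4 J/K.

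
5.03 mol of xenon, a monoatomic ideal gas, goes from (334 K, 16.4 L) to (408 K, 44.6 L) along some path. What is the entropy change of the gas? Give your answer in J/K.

Entropy is a state function: ΔS = nC_V ln(T₂/T₁) + nR ln(V₂/V₁), with C_V = 3R/2 = 12.47 J mol⁻¹ K⁻¹ for a monoatomic ideal gas.
ΔS = 5.03 × [12.47 × ln(408/334) + 8.314 × ln(44.6/16.4)] = 54.4 J/K.

ΔS = 54.4 J/K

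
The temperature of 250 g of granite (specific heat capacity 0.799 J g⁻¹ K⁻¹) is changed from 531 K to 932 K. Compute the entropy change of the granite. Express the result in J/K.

ΔS = ∫dQ_rev/T = m c ln(T₂/T₁) = 250 × 0.799 × ln(932/531) = 112 J/K.

ΔS = 112 J/K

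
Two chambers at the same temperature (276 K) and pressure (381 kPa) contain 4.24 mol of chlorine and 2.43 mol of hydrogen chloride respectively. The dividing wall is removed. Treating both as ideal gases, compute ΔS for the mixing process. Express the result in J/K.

ΔS_mix = 36.4 J/K

Mole fractions: x_A = 4.24/6.67 = 0.636, x_B = 0.364.
ΔS_mix = −R(n_A ln x_A + n_B ln x_B) = −8.314 × (4.24 ln 0.636 + 2.43 ln 0.364) = 36.4 J/K.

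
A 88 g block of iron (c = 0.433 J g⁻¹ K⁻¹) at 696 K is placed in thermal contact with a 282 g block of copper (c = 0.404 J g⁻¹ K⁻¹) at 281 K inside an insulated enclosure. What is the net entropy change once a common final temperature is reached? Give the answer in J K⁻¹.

Energy balance: T_f = (m₁c₁T₁ + m₂c₂T₂)/(m₁c₁ + m₂c₂) = 385.01 K.
ΔS₁ = m₁c₁ ln(T_f/T₁) = 38.104 × ln(385.01/696) = -22.56 J/K.
ΔS₂ = m₂c₂ ln(T_f/T₂) = 113.928 × ln(385.01/281) = 35.88 J/K.
ΔS_total = -22.56 + 35.88 = 13.3 J/K.

ΔS_total = 13.3 J/K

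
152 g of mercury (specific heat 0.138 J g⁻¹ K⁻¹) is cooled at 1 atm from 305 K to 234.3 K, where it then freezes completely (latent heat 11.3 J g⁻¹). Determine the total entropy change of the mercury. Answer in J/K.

Cooling step: ΔS₁ = m c ln(T_tr/T_i) = 152 × 0.138 × ln(234.3/305) = -5.532 J/K.
Phase change: ΔS₂ = −mL/T_tr = −152 × 11.3 / 234.3 = -7.331 J/K.
ΔS_total = (-5.532) + (-7.331) = -12.9 J/K.

ΔS = -12.9 J/K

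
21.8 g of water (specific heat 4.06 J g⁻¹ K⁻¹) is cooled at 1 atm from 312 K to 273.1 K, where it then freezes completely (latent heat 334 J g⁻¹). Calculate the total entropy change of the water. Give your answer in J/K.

ΔS = -38.4 J/K

Cooling step: ΔS₁ = m c ln(T_tr/T_i) = 21.8 × 4.06 × ln(273.1/312) = -11.786 J/K.
Phase change: ΔS₂ = −mL/T_tr = −21.8 × 334 / 273.1 = -26.661 J/K.
ΔS_total = (-11.786) + (-26.661) = -38.4 J/K.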